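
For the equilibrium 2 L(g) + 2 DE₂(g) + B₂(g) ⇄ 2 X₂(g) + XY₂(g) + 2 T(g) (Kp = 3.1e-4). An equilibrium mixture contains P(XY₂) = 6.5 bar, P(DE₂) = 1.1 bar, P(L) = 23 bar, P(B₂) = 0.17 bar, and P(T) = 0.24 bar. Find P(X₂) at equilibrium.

P(X₂) = 0.30 bar

At equilibrium, Kp = P(X₂)²·P(XY₂)·P(T)² / (P(L)²·P(DE₂)²·P(B₂)) = 3.1e-4.
(P(X₂))²·(6.5)·(0.24)² / ((23)²·(1.1)²·(0.17)) = 3.1e-4
P(X₂)² = 0.0901 ⇒ P(X₂) = 0.30 bar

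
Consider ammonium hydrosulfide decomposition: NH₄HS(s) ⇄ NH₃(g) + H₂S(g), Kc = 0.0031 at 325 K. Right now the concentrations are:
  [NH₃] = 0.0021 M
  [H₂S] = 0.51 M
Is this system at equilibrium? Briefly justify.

no; Q < K, reaction proceeds forward

(NH₄HS is a pure solid — omitted from Qc.)
Qc = [NH₃]·[H₂S] = (0.0021)·(0.51) = 0.0011
Qc = 0.0011 < Kc = 0.0031: net forward reaction.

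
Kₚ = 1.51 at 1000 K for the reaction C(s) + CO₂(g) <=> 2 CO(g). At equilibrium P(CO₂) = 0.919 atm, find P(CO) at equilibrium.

(C is a pure solid — omitted from Kₚ.)
At equilibrium, Kₚ = P(CO)² / P(CO₂) = 1.51.
(P(CO))² / (0.919) = 1.51
P(CO)² = 1.39 ⇒ P(CO) = 1.18 atm

P(CO) = 1.18 atm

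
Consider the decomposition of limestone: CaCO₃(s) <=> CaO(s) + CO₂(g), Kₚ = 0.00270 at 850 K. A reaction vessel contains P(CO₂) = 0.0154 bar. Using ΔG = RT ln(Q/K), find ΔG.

(CaCO₃, CaO are pure solids — omitted from Qₚ.)
Qₚ = P(CO₂) = 0.0154
ΔG = RT ln(Qₚ/Kₚ) = (8.314 J mol⁻¹ K⁻¹)(850 K) × ln(0.0154/0.00270)
   = (7.067 kJ/mol)(1.741) = 12.3 kJ/mol
ΔG > 0, so the forward reaction is non-spontaneous (proceeds in reverse).

ΔG = 12.3 kJ/mol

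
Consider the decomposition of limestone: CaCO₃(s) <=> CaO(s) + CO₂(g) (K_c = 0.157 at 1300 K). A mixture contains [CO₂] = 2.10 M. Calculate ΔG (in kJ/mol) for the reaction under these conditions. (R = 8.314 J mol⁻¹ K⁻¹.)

ΔG = 28.0 kJ/mol

(CaCO₃, CaO are pure solids — omitted from Q_c.)
Q_c = [CO₂] = 2.10
ΔG = RT ln(Q_c/K_c) = (8.314 J mol⁻¹ K⁻¹)(1300 K) × ln(2.10/0.157)
   = (10.81 kJ/mol)(2.593) = 28.0 kJ/mol
ΔG > 0, so the forward reaction is non-spontaneous (proceeds in reverse).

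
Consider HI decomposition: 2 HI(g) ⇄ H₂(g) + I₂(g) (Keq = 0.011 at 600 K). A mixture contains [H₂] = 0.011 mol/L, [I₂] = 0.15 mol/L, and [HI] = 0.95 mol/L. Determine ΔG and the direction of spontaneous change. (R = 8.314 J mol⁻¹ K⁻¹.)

ΔG = -8.95 kJ/mol; the forward reaction is spontaneous

Q = [H₂]·[I₂] / [HI]² = (0.011)·(0.15) / (0.95)² = 0.00183
ΔG = RT ln(Q/Keq) = (8.314 J mol⁻¹ K⁻¹)(600 K) × ln(0.00183/0.011)
   = (4.988 kJ/mol)(-1.794) = -8.95 kJ/mol
ΔG < 0, so the forward reaction is spontaneous (proceeds forward).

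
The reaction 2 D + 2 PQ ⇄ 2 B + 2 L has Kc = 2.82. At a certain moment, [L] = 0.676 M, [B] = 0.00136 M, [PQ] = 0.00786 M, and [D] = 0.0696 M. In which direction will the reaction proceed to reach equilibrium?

no net change (already at equilibrium)

Qc = [B]²·[L]² / ([D]²·[PQ]²) = (0.00136)²·(0.676)² / ((0.0696)²·(0.00786)²) = 2.82
Qc = 2.82 = Kc, so the system is already at equilibrium.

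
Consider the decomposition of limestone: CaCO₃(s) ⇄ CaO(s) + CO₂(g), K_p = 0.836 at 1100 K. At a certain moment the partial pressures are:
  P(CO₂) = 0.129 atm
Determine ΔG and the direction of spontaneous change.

(CaCO₃, CaO are pure solids — omitted from Q_p.)
Q_p = P(CO₂) = 0.129
ΔG = RT ln(Q_p/K_p) = (8.314 J mol⁻¹ K⁻¹)(1100 K) × ln(0.129/0.836)
   = (9.145 kJ/mol)(-1.869) = -17.1 kJ/mol
ΔG < 0, so the forward reaction is spontaneous (proceeds forward).

ΔG = -17.1 kJ/mol; the forward reaction is spontaneous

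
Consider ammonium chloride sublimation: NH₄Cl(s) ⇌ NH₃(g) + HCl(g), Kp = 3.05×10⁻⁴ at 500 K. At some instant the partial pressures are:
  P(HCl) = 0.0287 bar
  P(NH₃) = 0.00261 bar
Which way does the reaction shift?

in the forward direction

(NH₄Cl is a pure solid — omitted from Qp.)
Qp = P(NH₃)·P(HCl) = (0.00261)·(0.0287) = 7.49×10⁻⁵
Qp = 7.49×10⁻⁵ < Kp = 3.05×10⁻⁴, so the forward reaction proceeds.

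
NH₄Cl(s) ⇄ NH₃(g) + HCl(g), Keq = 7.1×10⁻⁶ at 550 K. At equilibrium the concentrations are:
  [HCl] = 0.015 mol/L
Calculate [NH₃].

[NH₃] = 4.7×10⁻⁴ mol/L

(NH₄Cl is a pure solid — omitted from Keq.)
At equilibrium, Keq = [NH₃]·[HCl] = 7.1×10⁻⁶.
([NH₃])·(0.015) = 7.1×10⁻⁶
[NH₃] = 4.73×10⁻⁴ = 4.7×10⁻⁴ mol/L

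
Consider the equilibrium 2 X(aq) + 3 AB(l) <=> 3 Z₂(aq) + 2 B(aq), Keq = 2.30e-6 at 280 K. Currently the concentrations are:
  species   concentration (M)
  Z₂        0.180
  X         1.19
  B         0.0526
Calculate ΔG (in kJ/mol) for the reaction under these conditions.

ΔG = 3.73 kJ/mol

(AB is a pure liquid — omitted from Q.)
Q = [Z₂]³·[B]² / [X]² = (0.180)³·(0.0526)² / (1.19)² = 1.14e-5
ΔG = RT ln(Q/Keq) = (8.314 J mol⁻¹ K⁻¹)(280 K) × ln(1.14e-5/2.30e-6)
   = (2.328 kJ/mol)(1.601) = 3.73 kJ/mol
ΔG > 0, so the forward reaction is non-spontaneous (proceeds in reverse).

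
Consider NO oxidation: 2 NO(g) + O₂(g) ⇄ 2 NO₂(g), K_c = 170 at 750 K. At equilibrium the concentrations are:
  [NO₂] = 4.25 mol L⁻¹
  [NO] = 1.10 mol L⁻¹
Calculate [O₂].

At equilibrium, K_c = [NO₂]² / ([NO]²·[O₂]) = 170.
(4.25)² / ((1.10)²·([O₂])) = 170
[O₂] = 0.0878 mol L⁻¹

[O₂] = 0.0878 mol L⁻¹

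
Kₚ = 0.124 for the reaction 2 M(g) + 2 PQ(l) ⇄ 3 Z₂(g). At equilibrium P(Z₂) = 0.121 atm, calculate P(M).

P(M) = 0.120 atm

(PQ is a pure liquid — omitted from Kₚ.)
At equilibrium, Kₚ = P(Z₂)³ / P(M)² = 0.124.
(0.121)³ / (P(M))² = 0.124
P(M)² = 0.0143 ⇒ P(M) = 0.120 atm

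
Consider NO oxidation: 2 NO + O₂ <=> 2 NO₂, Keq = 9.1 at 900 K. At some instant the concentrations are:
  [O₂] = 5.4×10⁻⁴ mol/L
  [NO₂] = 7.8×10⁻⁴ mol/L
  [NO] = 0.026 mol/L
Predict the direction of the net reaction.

toward products

Q = [NO₂]² / ([NO]²·[O₂]) = (7.8×10⁻⁴)² / ((0.026)²·(5.4×10⁻⁴)) = 1.7
Q = 1.7 < Keq = 9.1, so the forward reaction proceeds.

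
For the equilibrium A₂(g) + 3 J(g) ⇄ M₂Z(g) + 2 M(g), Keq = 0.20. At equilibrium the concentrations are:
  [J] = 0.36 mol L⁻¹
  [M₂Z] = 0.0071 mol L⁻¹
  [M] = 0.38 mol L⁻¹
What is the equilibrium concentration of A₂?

[A₂] = 0.11 mol L⁻¹

At equilibrium, Keq = [M₂Z]·[M]² / ([A₂]·[J]³) = 0.20.
(0.0071)·(0.38)² / (([A₂])·(0.36)³) = 0.20
[A₂] = 0.110 = 0.11 mol L⁻¹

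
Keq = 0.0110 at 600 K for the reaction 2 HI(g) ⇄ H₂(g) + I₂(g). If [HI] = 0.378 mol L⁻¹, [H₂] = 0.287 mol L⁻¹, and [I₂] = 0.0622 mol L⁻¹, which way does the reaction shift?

reverse (toward reactants)

Q = [H₂]·[I₂] / [HI]² = (0.287)·(0.0622) / (0.378)² = 0.125
Q = 0.125 > Keq = 0.0110, so the reverse reaction proceeds.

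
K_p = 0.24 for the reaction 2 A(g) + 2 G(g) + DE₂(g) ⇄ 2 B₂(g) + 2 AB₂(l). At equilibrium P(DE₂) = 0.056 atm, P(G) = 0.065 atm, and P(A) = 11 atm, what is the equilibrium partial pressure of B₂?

P(B₂) = 0.083 atm

(AB₂ is a pure liquid — omitted from K_p.)
At equilibrium, K_p = P(B₂)² / (P(A)²·P(G)²·P(DE₂)) = 0.24.
(P(B₂))² / ((11)²·(0.065)²·(0.056)) = 0.24
P(B₂)² = 0.00687 ⇒ P(B₂) = 0.083 atm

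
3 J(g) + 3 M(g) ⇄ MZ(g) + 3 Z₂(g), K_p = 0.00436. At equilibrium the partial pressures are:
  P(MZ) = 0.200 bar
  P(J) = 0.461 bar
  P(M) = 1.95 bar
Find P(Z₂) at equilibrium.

At equilibrium, K_p = P(MZ)·P(Z₂)³ / (P(J)³·P(M)³) = 0.00436.
(0.200)·(P(Z₂))³ / ((0.461)³·(1.95)³) = 0.00436
P(Z₂)³ = 0.0158 ⇒ P(Z₂) = 0.251 bar

P(Z₂) = 0.251 bar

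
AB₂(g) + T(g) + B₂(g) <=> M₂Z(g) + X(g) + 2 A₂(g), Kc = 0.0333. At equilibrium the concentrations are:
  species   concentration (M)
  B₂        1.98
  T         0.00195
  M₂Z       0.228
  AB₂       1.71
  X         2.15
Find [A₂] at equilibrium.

[A₂] = 0.0212 M

At equilibrium, Kc = [M₂Z]·[X]·[A₂]² / ([AB₂]·[T]·[B₂]) = 0.0333.
(0.228)·(2.15)·([A₂])² / ((1.71)·(0.00195)·(1.98)) = 0.0333
[A₂]² = 4.49×10⁻⁴ ⇒ [A₂] = 0.0212 M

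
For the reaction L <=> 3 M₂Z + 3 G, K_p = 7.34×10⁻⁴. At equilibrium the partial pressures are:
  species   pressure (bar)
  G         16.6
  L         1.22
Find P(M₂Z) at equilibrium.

At equilibrium, K_p = P(M₂Z)³·P(G)³ / P(L) = 7.34×10⁻⁴.
(P(M₂Z))³·(16.6)³ / (1.22) = 7.34×10⁻⁴
P(M₂Z)³ = 1.96×10⁻⁷ ⇒ P(M₂Z) = 0.00581 bar

P(M₂Z) = 0.00581 bar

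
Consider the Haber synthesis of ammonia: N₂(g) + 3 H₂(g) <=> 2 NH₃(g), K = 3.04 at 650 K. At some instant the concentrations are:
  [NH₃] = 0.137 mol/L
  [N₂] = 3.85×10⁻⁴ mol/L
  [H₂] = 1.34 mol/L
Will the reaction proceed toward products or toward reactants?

toward reactants

Q = [NH₃]² / ([N₂]·[H₂]³) = (0.137)² / ((3.85×10⁻⁴)·(1.34)³) = 20.3
Q = 20.3 > K = 3.04, so the reverse reaction proceeds.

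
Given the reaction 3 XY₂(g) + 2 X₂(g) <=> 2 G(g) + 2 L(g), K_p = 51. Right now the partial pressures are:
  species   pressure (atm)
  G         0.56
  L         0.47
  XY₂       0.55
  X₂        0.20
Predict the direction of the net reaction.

toward products

Q_p = P(G)²·P(L)² / (P(XY₂)³·P(X₂)²) = (0.56)²·(0.47)² / ((0.55)³·(0.20)²) = 10
Q_p = 10 < K_p = 51, so the forward reaction proceeds.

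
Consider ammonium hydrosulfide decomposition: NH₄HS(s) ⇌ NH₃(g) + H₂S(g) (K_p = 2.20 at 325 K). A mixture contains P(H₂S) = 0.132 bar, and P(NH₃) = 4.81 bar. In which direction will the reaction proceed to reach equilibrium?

(NH₄HS is a pure solid — omitted from Q_p.)
Q_p = P(NH₃)·P(H₂S) = (4.81)·(0.132) = 0.635
Q_p = 0.635 < K_p = 2.20, so the forward reaction proceeds.

to the right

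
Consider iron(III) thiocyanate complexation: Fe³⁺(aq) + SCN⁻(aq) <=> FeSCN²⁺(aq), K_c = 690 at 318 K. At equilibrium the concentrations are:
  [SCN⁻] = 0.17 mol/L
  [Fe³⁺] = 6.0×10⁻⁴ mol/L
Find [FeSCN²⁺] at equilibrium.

[FeSCN²⁺] = 0.070 mol/L

At equilibrium, K_c = [FeSCN²⁺] / ([Fe³⁺]·[SCN⁻]) = 690.
([FeSCN²⁺]) / ((6.0×10⁻⁴)·(0.17)) = 690
[FeSCN²⁺] = 0.0704 = 0.070 mol/L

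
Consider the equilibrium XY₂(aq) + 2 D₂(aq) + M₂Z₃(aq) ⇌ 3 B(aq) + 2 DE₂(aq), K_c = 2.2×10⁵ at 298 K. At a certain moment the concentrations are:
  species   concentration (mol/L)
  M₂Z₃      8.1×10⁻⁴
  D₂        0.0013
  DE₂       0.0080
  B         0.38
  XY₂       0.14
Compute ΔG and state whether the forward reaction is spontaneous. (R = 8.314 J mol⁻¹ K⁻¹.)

ΔG = -6.16 kJ/mol; the forward reaction is spontaneous

Q_c = [B]³·[DE₂]² / ([XY₂]·[D₂]²·[M₂Z₃]) = (0.38)³·(0.0080)² / ((0.14)·(0.0013)²·(8.1×10⁻⁴)) = 18300
ΔG = RT ln(Q_c/K_c) = (8.314 J mol⁻¹ K⁻¹)(298 K) × ln(18300/2.2×10⁵)
   = (2.478 kJ/mol)(-2.487) = -6.16 kJ/mol
ΔG < 0, so the forward reaction is spontaneous (proceeds forward).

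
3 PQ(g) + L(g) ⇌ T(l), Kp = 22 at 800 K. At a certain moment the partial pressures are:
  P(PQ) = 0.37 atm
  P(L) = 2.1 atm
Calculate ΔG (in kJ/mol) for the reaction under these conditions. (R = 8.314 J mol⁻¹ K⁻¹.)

(T is a pure liquid — omitted from Qp.)
Qp = 1 / (P(PQ)³·P(L)) = 1 / ((0.37)³·(2.1)) = 9.40
ΔG = RT ln(Qp/Kp) = (8.314 J mol⁻¹ K⁻¹)(800 K) × ln(9.40/22)
   = (6.651 kJ/mol)(-0.8503) = -5.66 kJ/mol
ΔG < 0, so the forward reaction is spontaneous (proceeds forward).

ΔG = -5.66 kJ/mol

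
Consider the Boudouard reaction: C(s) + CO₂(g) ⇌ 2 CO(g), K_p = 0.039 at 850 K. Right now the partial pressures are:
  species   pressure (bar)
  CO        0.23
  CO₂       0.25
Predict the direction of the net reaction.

toward reactants

(C is a pure solid — omitted from Q_p.)
Q_p = P(CO)² / P(CO₂) = (0.23)² / (0.25) = 0.21
Q_p = 0.21 > K_p = 0.039, so the reverse reaction proceeds.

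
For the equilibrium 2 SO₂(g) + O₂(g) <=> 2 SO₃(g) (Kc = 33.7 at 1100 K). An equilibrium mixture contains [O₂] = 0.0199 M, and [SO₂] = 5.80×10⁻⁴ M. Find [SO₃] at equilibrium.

[SO₃] = 4.75×10⁻⁴ M

At equilibrium, Kc = [SO₃]² / ([SO₂]²·[O₂]) = 33.7.
([SO₃])² / ((5.80×10⁻⁴)²·(0.0199)) = 33.7
[SO₃]² = 2.26×10⁻⁷ ⇒ [SO₃] = 4.75×10⁻⁴ M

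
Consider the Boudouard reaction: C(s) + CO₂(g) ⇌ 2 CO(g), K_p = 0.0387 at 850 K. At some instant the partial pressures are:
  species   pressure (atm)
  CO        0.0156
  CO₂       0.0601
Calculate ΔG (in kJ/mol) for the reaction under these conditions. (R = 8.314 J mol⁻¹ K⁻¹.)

ΔG = -16.0 kJ/mol

(C is a pure solid — omitted from Q_p.)
Q_p = P(CO)² / P(CO₂) = (0.0156)² / (0.0601) = 0.00405
ΔG = RT ln(Q_p/K_p) = (8.314 J mol⁻¹ K⁻¹)(850 K) × ln(0.00405/0.0387)
   = (7.067 kJ/mol)(-2.257) = -16.0 kJ/mol
ΔG < 0, so the forward reaction is spontaneous (proceeds forward).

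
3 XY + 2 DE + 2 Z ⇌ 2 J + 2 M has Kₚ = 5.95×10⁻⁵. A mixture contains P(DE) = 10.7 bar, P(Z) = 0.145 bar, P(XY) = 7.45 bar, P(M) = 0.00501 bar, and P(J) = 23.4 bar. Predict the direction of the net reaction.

forward (toward products)

Qₚ = P(J)²·P(M)² / (P(XY)³·P(DE)²·P(Z)²) = (23.4)²·(0.00501)² / ((7.45)³·(10.7)²·(0.145)²) = 1.38×10⁻⁵
Qₚ = 1.38×10⁻⁵ < Kₚ = 5.95×10⁻⁵, so the forward reaction proceeds.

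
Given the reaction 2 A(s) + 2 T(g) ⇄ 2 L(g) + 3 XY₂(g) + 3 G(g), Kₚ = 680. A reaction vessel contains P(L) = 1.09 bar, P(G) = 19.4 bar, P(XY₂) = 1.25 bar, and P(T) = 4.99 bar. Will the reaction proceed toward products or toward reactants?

neither direction; the system is at equilibrium

(A is a pure solid — omitted from Qₚ.)
Qₚ = P(L)²·P(XY₂)³·P(G)³ / P(T)² = (1.09)²·(1.25)³·(19.4)³ / (4.99)² = 680
Qₚ = 680 = Kₚ, so the system is already at equilibrium.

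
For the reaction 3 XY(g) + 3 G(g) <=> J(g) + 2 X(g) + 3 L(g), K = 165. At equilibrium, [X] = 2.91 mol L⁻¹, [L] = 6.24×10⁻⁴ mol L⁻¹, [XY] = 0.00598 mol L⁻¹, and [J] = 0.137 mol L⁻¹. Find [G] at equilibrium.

At equilibrium, K = [J]·[X]²·[L]³ / ([XY]³·[G]³) = 165.
(0.137)·(2.91)²·(6.24×10⁻⁴)³ / ((0.00598)³·([G])³) = 165
[G]³ = 7.99×10⁻⁶ ⇒ [G] = 0.0200 mol L⁻¹

[G] = 0.0200 mol L⁻¹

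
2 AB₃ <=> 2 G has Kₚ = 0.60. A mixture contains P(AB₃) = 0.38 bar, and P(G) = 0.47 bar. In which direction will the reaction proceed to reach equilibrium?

Qₚ = P(G)² / P(AB₃)² = (0.47)² / (0.38)² = 1.5
Qₚ = 1.5 > Kₚ = 0.60, so the reverse reaction proceeds.

toward reactants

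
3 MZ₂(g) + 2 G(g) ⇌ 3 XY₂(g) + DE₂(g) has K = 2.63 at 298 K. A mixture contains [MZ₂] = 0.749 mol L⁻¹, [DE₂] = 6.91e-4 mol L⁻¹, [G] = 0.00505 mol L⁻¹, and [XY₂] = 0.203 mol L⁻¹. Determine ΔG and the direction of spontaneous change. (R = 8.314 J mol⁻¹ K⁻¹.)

ΔG = -3.93 kJ/mol; the forward reaction is spontaneous

Q = [XY₂]³·[DE₂] / ([MZ₂]³·[G]²) = (0.203)³·(6.91e-4) / ((0.749)³·(0.00505)²) = 0.539
ΔG = RT ln(Q/K) = (8.314 J mol⁻¹ K⁻¹)(298 K) × ln(0.539/2.63)
   = (2.478 kJ/mol)(-1.585) = -3.93 kJ/mol
ΔG < 0, so the forward reaction is spontaneous (proceeds forward).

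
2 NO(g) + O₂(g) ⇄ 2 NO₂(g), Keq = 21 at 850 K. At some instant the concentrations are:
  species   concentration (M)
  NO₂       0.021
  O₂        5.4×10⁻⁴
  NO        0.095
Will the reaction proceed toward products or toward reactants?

to the left

Q = [NO₂]² / ([NO]²·[O₂]) = (0.021)² / ((0.095)²·(5.4×10⁻⁴)) = 90
Q = 90 > Keq = 21, so the reverse reaction proceeds.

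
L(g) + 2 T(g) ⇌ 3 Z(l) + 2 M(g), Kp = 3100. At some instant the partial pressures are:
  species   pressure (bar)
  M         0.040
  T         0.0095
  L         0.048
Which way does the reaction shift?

toward products

(Z is a pure liquid — omitted from Qp.)
Qp = P(M)² / (P(L)·P(T)²) = (0.040)² / ((0.048)·(0.0095)²) = 370
Qp = 370 < Kp = 3100, so the forward reaction proceeds.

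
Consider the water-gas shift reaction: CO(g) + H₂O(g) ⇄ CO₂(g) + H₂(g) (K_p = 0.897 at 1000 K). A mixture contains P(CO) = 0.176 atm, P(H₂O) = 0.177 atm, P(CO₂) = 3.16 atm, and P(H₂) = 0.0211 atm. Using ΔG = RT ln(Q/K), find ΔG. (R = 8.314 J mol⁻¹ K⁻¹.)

ΔG = 7.23 kJ/mol

Q_p = P(CO₂)·P(H₂) / (P(CO)·P(H₂O)) = (3.16)·(0.0211) / ((0.176)·(0.177)) = 2.14
ΔG = RT ln(Q_p/K_p) = (8.314 J mol⁻¹ K⁻¹)(1000 K) × ln(2.14/0.897)
   = (8.314 kJ/mol)(0.8695) = 7.23 kJ/mol
ΔG > 0, so the forward reaction is non-spontaneous (proceeds in reverse).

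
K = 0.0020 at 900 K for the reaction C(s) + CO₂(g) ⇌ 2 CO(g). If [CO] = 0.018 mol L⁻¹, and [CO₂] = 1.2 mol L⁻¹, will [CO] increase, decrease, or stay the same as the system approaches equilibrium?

(C is a pure solid — omitted from Q.)
Q = [CO]² / [CO₂] = (0.018)² / (1.2) = 2.7×10⁻⁴
Q = 2.7×10⁻⁴ < K = 0.0020: net forward reaction.
CO is a product, so it increases.

increase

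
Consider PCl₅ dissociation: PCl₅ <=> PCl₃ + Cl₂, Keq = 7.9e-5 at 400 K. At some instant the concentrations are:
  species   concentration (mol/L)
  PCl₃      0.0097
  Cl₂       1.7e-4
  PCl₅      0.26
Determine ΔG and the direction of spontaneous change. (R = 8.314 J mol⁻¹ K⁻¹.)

Q = [PCl₃]·[Cl₂] / [PCl₅] = (0.0097)·(1.7e-4) / (0.26) = 6.34e-6
ΔG = RT ln(Q/Keq) = (8.314 J mol⁻¹ K⁻¹)(400 K) × ln(6.34e-6/7.9e-5)
   = (3.326 kJ/mol)(-2.523) = -8.39 kJ/mol
ΔG < 0, so the forward reaction is spontaneous (proceeds forward).

ΔG = -8.39 kJ/mol; the forward reaction is spontaneous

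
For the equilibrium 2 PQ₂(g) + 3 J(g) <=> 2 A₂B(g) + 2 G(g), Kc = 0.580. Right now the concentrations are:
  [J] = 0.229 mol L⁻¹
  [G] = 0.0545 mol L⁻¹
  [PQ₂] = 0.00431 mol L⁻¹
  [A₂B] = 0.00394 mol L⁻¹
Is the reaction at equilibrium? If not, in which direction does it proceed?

toward products

Qc = [A₂B]²·[G]² / ([PQ₂]²·[J]³) = (0.00394)²·(0.0545)² / ((0.00431)²·(0.229)³) = 0.207
Qc = 0.207 < Kc = 0.580, so the forward reaction proceeds.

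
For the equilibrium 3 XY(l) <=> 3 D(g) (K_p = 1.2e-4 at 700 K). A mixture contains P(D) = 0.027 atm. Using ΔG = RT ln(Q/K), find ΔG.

(XY is a pure liquid — omitted from Q_p.)
Q_p = P(D)³ = (0.027)³ = 1.97e-5
ΔG = RT ln(Q_p/K_p) = (8.314 J mol⁻¹ K⁻¹)(700 K) × ln(1.97e-5/1.2e-4)
   = (5.820 kJ/mol)(-1.807) = -10.5 kJ/mol
ΔG < 0, so the forward reaction is spontaneous (proceeds forward).

ΔG = -10.5 kJ/mol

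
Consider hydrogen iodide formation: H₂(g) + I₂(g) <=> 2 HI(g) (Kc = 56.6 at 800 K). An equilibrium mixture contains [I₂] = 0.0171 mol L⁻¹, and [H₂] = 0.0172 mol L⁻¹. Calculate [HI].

At equilibrium, Kc = [HI]² / ([H₂]·[I₂]) = 56.6.
([HI])² / ((0.0172)·(0.0171)) = 56.6
[HI]² = 0.0166 ⇒ [HI] = 0.129 mol L⁻¹

[HI] = 0.129 mol L⁻¹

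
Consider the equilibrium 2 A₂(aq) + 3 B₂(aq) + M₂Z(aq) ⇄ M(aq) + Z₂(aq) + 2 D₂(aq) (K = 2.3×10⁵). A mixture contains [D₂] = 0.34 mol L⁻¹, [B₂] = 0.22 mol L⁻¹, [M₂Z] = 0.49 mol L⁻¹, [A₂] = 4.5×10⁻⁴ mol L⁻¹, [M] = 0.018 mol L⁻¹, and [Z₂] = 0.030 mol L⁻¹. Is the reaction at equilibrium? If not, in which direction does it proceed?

in the forward direction

Q = [M]·[Z₂]·[D₂]² / ([A₂]²·[B₂]³·[M₂Z]) = (0.018)·(0.030)·(0.34)² / ((4.5×10⁻⁴)²·(0.22)³·(0.49)) = 59000
Q = 59000 < K = 2.3×10⁵, so the forward reaction proceeds.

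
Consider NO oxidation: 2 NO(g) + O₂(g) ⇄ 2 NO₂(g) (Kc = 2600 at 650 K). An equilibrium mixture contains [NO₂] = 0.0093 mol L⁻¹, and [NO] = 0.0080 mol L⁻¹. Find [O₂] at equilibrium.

At equilibrium, Kc = [NO₂]² / ([NO]²·[O₂]) = 2600.
(0.0093)² / ((0.0080)²·([O₂])) = 2600
[O₂] = 5.20×10⁻⁴ = 5.2×10⁻⁴ mol L⁻¹

[O₂] = 5.2×10⁻⁴ mol L⁻¹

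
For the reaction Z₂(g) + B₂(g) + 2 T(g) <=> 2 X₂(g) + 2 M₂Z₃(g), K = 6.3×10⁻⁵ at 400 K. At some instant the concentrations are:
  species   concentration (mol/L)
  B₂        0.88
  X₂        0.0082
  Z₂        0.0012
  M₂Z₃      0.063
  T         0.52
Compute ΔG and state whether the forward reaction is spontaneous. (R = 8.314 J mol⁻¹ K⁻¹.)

ΔG = 8.97 kJ/mol; the forward reaction is non-spontaneous

Q = [X₂]²·[M₂Z₃]² / ([Z₂]·[B₂]·[T]²) = (0.0082)²·(0.063)² / ((0.0012)·(0.88)·(0.52)²) = 9.35×10⁻⁴
ΔG = RT ln(Q/K) = (8.314 J mol⁻¹ K⁻¹)(400 K) × ln(9.35×10⁻⁴/6.3×10⁻⁵)
   = (3.326 kJ/mol)(2.697) = 8.97 kJ/mol
ΔG > 0, so the forward reaction is non-spontaneous (proceeds in reverse).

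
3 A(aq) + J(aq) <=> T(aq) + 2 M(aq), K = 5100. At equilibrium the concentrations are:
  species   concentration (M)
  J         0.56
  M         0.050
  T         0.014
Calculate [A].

At equilibrium, K = [T]·[M]² / ([A]³·[J]) = 5100.
(0.014)·(0.050)² / (([A])³·(0.56)) = 5100
[A]³ = 1.23×10⁻⁸ ⇒ [A] = 0.0023 M

[A] = 0.0023 M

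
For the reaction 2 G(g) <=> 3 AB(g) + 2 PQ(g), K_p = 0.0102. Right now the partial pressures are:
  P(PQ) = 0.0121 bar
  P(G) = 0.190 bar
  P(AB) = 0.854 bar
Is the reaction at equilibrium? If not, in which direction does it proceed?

forward (toward products)

Q_p = P(AB)³·P(PQ)² / P(G)² = (0.854)³·(0.0121)² / (0.190)² = 0.00253
Q_p = 0.00253 < K_p = 0.0102, so the forward reaction proceeds.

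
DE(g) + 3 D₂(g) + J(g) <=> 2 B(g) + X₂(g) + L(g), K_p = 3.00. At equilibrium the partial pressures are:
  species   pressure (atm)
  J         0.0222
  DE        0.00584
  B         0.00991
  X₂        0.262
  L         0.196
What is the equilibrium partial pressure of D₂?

P(D₂) = 0.235 atm

At equilibrium, K_p = P(B)²·P(X₂)·P(L) / (P(DE)·P(D₂)³·P(J)) = 3.00.
(0.00991)²·(0.262)·(0.196) / ((0.00584)·(P(D₂))³·(0.0222)) = 3.00
P(D₂)³ = 0.0130 ⇒ P(D₂) = 0.235 atm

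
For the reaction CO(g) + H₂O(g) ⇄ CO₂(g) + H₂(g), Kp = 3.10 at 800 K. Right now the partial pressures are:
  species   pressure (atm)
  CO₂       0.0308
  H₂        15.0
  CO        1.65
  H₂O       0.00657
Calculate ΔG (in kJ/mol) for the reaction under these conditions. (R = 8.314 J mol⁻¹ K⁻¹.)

ΔG = 17.4 kJ/mol

Qp = P(CO₂)·P(H₂) / (P(CO)·P(H₂O)) = (0.0308)·(15.0) / ((1.65)·(0.00657)) = 42.6
ΔG = RT ln(Qp/Kp) = (8.314 J mol⁻¹ K⁻¹)(800 K) × ln(42.6/3.10)
   = (6.651 kJ/mol)(2.620) = 17.4 kJ/mol
ΔG > 0, so the forward reaction is non-spontaneous (proceeds in reverse).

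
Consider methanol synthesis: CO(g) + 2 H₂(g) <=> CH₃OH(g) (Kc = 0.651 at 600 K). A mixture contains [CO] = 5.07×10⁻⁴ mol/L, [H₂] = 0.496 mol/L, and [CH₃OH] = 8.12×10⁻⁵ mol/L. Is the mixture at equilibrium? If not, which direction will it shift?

yes, at equilibrium

Qc = [CH₃OH] / ([CO]·[H₂]²) = (8.12×10⁻⁵) / ((5.07×10⁻⁴)·(0.496)²) = 0.651
Qc = 0.651 = Kc; the system is at equilibrium.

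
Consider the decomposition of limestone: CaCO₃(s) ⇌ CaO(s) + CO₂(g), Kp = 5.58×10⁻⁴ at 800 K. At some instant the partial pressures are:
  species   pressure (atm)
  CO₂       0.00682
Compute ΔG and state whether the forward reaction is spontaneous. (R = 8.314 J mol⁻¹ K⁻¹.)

ΔG = 16.6 kJ/mol; the forward reaction is non-spontaneous

(CaCO₃, CaO are pure solids — omitted from Qp.)
Qp = P(CO₂) = 0.00682
ΔG = RT ln(Qp/Kp) = (8.314 J mol⁻¹ K⁻¹)(800 K) × ln(0.00682/5.58×10⁻⁴)
   = (6.651 kJ/mol)(2.503) = 16.6 kJ/mol
ΔG > 0, so the forward reaction is non-spontaneous (proceeds in reverse).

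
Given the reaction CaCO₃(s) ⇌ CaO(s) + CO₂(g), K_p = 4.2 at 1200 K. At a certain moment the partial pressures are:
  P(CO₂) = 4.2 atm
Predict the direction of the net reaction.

(CaCO₃, CaO are pure solids — omitted from Q_p.)
Q_p = P(CO₂) = 4.2
Q_p = 4.2 = K_p, so the system is already at equilibrium.

no net change (already at equilibrium)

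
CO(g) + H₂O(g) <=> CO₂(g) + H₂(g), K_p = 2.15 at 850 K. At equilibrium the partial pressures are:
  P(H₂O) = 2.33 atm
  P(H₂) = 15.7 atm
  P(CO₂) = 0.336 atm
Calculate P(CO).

At equilibrium, K_p = P(CO₂)·P(H₂) / (P(CO)·P(H₂O)) = 2.15.
(0.336)·(15.7) / ((P(CO))·(2.33)) = 2.15
P(CO) = 1.05 atm

P(CO) = 1.05 atm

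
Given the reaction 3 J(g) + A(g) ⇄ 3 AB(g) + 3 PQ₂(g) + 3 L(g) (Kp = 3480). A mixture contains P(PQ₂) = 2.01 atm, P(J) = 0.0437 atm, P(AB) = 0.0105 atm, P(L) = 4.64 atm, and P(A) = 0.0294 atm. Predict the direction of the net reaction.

toward products

Qp = P(AB)³·P(PQ₂)³·P(L)³ / (P(J)³·P(A)) = (0.0105)³·(2.01)³·(4.64)³ / ((0.0437)³·(0.0294)) = 383
Qp = 383 < Kp = 3480, so the forward reaction proceeds.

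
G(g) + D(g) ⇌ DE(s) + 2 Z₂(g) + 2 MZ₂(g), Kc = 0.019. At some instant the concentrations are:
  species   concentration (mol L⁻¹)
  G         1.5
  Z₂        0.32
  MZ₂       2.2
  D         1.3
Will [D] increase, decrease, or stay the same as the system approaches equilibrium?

increase

(DE is a pure solid — omitted from Qc.)
Qc = [Z₂]²·[MZ₂]² / ([G]·[D]) = (0.32)²·(2.2)² / ((1.5)·(1.3)) = 0.25
Qc = 0.25 > Kc = 0.019: net reverse reaction.
D is a reactant, so it increases.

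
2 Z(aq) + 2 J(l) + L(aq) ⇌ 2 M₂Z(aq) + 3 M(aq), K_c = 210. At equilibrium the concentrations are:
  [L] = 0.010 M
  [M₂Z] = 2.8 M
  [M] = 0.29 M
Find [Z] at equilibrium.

[Z] = 0.30 M

(J is a pure liquid — omitted from K_c.)
At equilibrium, K_c = [M₂Z]²·[M]³ / ([Z]²·[L]) = 210.
(2.8)²·(0.29)³ / (([Z])²·(0.010)) = 210
[Z]² = 0.0911 ⇒ [Z] = 0.30 M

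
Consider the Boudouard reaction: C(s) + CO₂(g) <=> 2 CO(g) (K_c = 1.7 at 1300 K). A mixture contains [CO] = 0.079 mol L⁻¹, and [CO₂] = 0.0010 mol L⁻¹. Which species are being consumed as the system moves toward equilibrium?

(C is a pure solid — omitted from Q_c.)
Q_c = [CO]² / [CO₂] = (0.079)² / (0.0010) = 6.2
Q_c = 6.2 > K_c = 1.7: net reverse reaction.

CO (products)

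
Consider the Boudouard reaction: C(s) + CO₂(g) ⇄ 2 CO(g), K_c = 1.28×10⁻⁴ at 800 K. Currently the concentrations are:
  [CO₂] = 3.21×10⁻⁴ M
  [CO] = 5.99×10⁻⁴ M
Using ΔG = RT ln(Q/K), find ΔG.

ΔG = 14.4 kJ/mol

(C is a pure solid — omitted from Q_c.)
Q_c = [CO]² / [CO₂] = (5.99×10⁻⁴)² / (3.21×10⁻⁴) = 0.00112
ΔG = RT ln(Q_c/K_c) = (8.314 J mol⁻¹ K⁻¹)(800 K) × ln(0.00112/1.28×10⁻⁴)
   = (6.651 kJ/mol)(2.169) = 14.4 kJ/mol
ΔG > 0, so the forward reaction is non-spontaneous (proceeds in reverse).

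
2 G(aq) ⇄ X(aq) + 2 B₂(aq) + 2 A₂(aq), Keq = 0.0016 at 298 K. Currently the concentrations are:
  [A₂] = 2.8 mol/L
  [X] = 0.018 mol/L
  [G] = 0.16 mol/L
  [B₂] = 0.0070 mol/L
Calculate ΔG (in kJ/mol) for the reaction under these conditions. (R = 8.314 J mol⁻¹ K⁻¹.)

Q = [X]·[B₂]²·[A₂]² / [G]² = (0.018)·(0.0070)²·(2.8)² / (0.16)² = 2.70×10⁻⁴
ΔG = RT ln(Q/Keq) = (8.314 J mol⁻¹ K⁻¹)(298 K) × ln(2.70×10⁻⁴/0.0016)
   = (2.478 kJ/mol)(-1.779) = -4.41 kJ/mol
ΔG < 0, so the forward reaction is spontaneous (proceeds forward).

ΔG = -4.41 kJ/mol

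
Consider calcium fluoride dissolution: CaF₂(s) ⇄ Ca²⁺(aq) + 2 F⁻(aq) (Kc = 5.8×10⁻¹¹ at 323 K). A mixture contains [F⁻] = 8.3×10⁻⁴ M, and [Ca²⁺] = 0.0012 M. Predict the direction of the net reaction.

(CaF₂ is a pure solid — omitted from Qc.)
Qc = [Ca²⁺]·[F⁻]² = (0.0012)·(8.3×10⁻⁴)² = 8.3×10⁻¹⁰
Qc = 8.3×10⁻¹⁰ > Kc = 5.8×10⁻¹¹, so the reverse reaction proceeds.

to the left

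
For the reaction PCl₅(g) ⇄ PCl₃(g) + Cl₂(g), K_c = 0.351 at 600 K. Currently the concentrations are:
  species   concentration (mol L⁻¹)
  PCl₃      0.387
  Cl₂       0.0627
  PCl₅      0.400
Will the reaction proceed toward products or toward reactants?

Q_c = [PCl₃]·[Cl₂] / [PCl₅] = (0.387)·(0.0627) / (0.400) = 0.0607
Q_c = 0.0607 < K_c = 0.351, so the forward reaction proceeds.

forward (toward products)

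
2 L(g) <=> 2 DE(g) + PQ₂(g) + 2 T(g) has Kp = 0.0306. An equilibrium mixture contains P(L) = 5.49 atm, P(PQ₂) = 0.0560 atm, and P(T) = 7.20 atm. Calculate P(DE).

P(DE) = 0.564 atm

At equilibrium, Kp = P(DE)²·P(PQ₂)·P(T)² / P(L)² = 0.0306.
(P(DE))²·(0.0560)·(7.20)² / (5.49)² = 0.0306
P(DE)² = 0.318 ⇒ P(DE) = 0.564 atm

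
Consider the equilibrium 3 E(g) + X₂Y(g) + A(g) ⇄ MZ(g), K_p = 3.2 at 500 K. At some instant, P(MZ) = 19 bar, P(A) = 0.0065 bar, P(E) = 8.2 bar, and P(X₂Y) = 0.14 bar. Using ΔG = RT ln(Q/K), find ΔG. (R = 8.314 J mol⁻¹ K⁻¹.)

ΔG = 10.3 kJ/mol

Q_p = P(MZ) / (P(E)³·P(X₂Y)·P(A)) = (19) / ((8.2)³·(0.14)·(0.0065)) = 37.9
ΔG = RT ln(Q_p/K_p) = (8.314 J mol⁻¹ K⁻¹)(500 K) × ln(37.9/3.2)
   = (4.157 kJ/mol)(2.472) = 10.3 kJ/mol
ΔG > 0, so the forward reaction is non-spontaneous (proceeds in reverse).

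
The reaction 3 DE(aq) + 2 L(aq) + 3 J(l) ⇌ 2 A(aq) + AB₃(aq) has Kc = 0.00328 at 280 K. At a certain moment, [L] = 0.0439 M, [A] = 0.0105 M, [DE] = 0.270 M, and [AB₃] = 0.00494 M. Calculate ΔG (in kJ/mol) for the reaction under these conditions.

ΔG = 3.44 kJ/mol

(J is a pure liquid — omitted from Qc.)
Qc = [A]²·[AB₃] / ([DE]³·[L]²) = (0.0105)²·(0.00494) / ((0.270)³·(0.0439)²) = 0.0144
ΔG = RT ln(Qc/Kc) = (8.314 J mol⁻¹ K⁻¹)(280 K) × ln(0.0144/0.00328)
   = (2.328 kJ/mol)(1.479) = 3.44 kJ/mol
ΔG > 0, so the forward reaction is non-spontaneous (proceeds in reverse).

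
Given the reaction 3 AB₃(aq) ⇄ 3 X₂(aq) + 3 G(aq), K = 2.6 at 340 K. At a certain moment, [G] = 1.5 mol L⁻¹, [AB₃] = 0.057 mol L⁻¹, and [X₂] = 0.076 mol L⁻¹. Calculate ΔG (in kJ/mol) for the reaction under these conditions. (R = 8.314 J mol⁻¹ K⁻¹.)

Q = [X₂]³·[G]³ / [AB₃]³ = (0.076)³·(1.5)³ / (0.057)³ = 8.00
ΔG = RT ln(Q/K) = (8.314 J mol⁻¹ K⁻¹)(340 K) × ln(8.00/2.6)
   = (2.827 kJ/mol)(1.124) = 3.18 kJ/mol
ΔG > 0, so the forward reaction is non-spontaneous (proceeds in reverse).

ΔG = 3.18 kJ/mol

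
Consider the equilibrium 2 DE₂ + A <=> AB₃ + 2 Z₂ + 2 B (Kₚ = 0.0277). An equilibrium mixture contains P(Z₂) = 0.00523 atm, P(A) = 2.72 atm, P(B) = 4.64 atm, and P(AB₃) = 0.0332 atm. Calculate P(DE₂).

P(DE₂) = 0.0161 atm

At equilibrium, Kₚ = P(AB₃)·P(Z₂)²·P(B)² / (P(DE₂)²·P(A)) = 0.0277.
(0.0332)·(0.00523)²·(4.64)² / ((P(DE₂))²·(2.72)) = 0.0277
P(DE₂)² = 2.59×10⁻⁴ ⇒ P(DE₂) = 0.0161 atm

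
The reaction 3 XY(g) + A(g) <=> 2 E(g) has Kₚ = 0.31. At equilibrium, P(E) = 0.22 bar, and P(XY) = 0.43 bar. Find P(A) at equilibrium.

P(A) = 2.0 bar

At equilibrium, Kₚ = P(E)² / (P(XY)³·P(A)) = 0.31.
(0.22)² / ((0.43)³·(P(A))) = 0.31
P(A) = 1.96 = 2.0 bar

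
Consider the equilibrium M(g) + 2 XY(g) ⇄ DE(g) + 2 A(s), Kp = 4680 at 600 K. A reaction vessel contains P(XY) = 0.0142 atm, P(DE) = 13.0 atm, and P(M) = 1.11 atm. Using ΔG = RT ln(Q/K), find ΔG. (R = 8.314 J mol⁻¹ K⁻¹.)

(A is a pure solid — omitted from Qp.)
Qp = P(DE) / (P(M)·P(XY)²) = (13.0) / ((1.11)·(0.0142)²) = 58100
ΔG = RT ln(Qp/Kp) = (8.314 J mol⁻¹ K⁻¹)(600 K) × ln(58100/4680)
   = (4.988 kJ/mol)(2.519) = 12.6 kJ/mol
ΔG > 0, so the forward reaction is non-spontaneous (proceeds in reverse).

ΔG = 12.6 kJ/mol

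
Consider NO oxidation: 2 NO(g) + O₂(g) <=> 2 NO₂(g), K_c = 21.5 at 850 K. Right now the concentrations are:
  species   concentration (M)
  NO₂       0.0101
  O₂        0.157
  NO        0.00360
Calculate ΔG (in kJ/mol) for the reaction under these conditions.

Q_c = [NO₂]² / ([NO]²·[O₂]) = (0.0101)² / ((0.00360)²·(0.157)) = 50.1
ΔG = RT ln(Q_c/K_c) = (8.314 J mol⁻¹ K⁻¹)(850 K) × ln(50.1/21.5)
   = (7.067 kJ/mol)(0.8460) = 5.98 kJ/mol
ΔG > 0, so the forward reaction is non-spontaneous (proceeds in reverse).

ΔG = 5.98 kJ/mol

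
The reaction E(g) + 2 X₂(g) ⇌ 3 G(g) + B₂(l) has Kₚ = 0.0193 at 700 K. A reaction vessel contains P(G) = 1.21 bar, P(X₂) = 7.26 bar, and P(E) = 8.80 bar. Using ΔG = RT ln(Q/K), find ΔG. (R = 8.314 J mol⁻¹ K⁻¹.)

(B₂ is a pure liquid — omitted from Qₚ.)
Qₚ = P(G)³ / (P(E)·P(X₂)²) = (1.21)³ / ((8.80)·(7.26)²) = 0.00382
ΔG = RT ln(Qₚ/Kₚ) = (8.314 J mol⁻¹ K⁻¹)(700 K) × ln(0.00382/0.0193)
   = (5.820 kJ/mol)(-1.620) = -9.43 kJ/mol
ΔG < 0, so the forward reaction is spontaneous (proceeds forward).

ΔG = -9.43 kJ/mol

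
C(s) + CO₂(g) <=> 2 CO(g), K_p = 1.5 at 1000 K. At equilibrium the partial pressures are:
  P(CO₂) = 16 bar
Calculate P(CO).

(C is a pure solid — omitted from K_p.)
At equilibrium, K_p = P(CO)² / P(CO₂) = 1.5.
(P(CO))² / (16) = 1.5
P(CO)² = 24.0 ⇒ P(CO) = 4.9 bar

P(CO) = 4.9 bar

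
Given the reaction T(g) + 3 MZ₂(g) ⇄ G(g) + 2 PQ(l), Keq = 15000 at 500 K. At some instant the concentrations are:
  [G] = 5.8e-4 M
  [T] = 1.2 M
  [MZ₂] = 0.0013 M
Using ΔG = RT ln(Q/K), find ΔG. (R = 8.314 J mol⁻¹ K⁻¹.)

ΔG = 11.2 kJ/mol

(PQ is a pure liquid — omitted from Q.)
Q = [G] / ([T]·[MZ₂]³) = (5.8e-4) / ((1.2)·(0.0013)³) = 2.20e5
ΔG = RT ln(Q/Keq) = (8.314 J mol⁻¹ K⁻¹)(500 K) × ln(2.20e5/15000)
   = (4.157 kJ/mol)(2.686) = 11.2 kJ/mol
ΔG > 0, so the forward reaction is non-spontaneous (proceeds in reverse).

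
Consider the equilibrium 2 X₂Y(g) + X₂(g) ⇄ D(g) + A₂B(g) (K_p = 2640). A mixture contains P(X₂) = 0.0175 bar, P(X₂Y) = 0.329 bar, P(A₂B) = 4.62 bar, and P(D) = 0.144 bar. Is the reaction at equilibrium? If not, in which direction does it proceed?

Q_p = P(D)·P(A₂B) / (P(X₂Y)²·P(X₂)) = (0.144)·(4.62) / ((0.329)²·(0.0175)) = 351
Q_p = 351 < K_p = 2640, so the forward reaction proceeds.

in the forward direction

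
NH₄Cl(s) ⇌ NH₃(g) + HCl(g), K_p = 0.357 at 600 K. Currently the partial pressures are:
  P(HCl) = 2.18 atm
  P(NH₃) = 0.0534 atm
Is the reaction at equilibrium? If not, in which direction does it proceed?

(NH₄Cl is a pure solid — omitted from Q_p.)
Q_p = P(NH₃)·P(HCl) = (0.0534)·(2.18) = 0.116
Q_p = 0.116 < K_p = 0.357, so the forward reaction proceeds.

toward products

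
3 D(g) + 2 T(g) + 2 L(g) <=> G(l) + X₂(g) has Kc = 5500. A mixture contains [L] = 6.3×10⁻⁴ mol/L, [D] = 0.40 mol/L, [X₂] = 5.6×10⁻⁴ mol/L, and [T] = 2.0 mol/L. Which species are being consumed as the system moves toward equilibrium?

(G is a pure liquid — omitted from Qc.)
Qc = [X₂] / ([D]³·[T]²·[L]²) = (5.6×10⁻⁴) / ((0.40)³·(2.0)²·(6.3×10⁻⁴)²) = 5500
Qc = 5500 = Kc; the system is at equilibrium.

none (at equilibrium)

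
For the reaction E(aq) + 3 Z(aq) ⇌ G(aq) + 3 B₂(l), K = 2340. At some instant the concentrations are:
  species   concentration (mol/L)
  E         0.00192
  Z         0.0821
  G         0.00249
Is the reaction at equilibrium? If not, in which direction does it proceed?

(B₂ is a pure liquid — omitted from Q.)
Q = [G] / ([E]·[Z]³) = (0.00249) / ((0.00192)·(0.0821)³) = 2340
Q = 2340 = K, so the system is already at equilibrium.

no net change (already at equilibrium)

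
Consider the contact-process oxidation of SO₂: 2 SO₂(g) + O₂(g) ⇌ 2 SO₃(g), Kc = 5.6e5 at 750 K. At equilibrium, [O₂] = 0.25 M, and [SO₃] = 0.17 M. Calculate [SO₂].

[SO₂] = 4.5e-4 M

At equilibrium, Kc = [SO₃]² / ([SO₂]²·[O₂]) = 5.6e5.
(0.17)² / (([SO₂])²·(0.25)) = 5.6e5
[SO₂]² = 2.06e-7 ⇒ [SO₂] = 4.5e-4 M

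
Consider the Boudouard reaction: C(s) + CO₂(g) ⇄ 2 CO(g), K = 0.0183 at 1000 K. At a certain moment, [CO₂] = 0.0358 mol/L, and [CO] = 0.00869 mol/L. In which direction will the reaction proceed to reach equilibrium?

in the forward direction

(C is a pure solid — omitted from Q.)
Q = [CO]² / [CO₂] = (0.00869)² / (0.0358) = 0.00211
Q = 0.00211 < K = 0.0183, so the forward reaction proceeds.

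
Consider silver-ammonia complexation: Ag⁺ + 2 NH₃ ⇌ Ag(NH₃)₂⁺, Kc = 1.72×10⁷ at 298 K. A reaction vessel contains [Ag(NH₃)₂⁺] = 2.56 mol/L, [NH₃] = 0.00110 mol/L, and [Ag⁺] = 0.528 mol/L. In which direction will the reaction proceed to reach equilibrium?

toward products

Qc = [Ag(NH₃)₂⁺] / ([Ag⁺]·[NH₃]²) = (2.56) / ((0.528)·(0.00110)²) = 4.01×10⁶
Qc = 4.01×10⁶ < Kc = 1.72×10⁷, so the forward reaction proceeds.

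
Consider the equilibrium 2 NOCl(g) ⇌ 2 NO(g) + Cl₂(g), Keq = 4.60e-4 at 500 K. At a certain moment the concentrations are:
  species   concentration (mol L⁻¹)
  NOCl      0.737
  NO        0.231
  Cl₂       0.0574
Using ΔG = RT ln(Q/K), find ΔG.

ΔG = 10.4 kJ/mol

Q = [NO]²·[Cl₂] / [NOCl]² = (0.231)²·(0.0574) / (0.737)² = 0.00564
ΔG = RT ln(Q/Keq) = (8.314 J mol⁻¹ K⁻¹)(500 K) × ln(0.00564/4.60e-4)
   = (4.157 kJ/mol)(2.506) = 10.4 kJ/mol
ΔG > 0, so the forward reaction is non-spontaneous (proceeds in reverse).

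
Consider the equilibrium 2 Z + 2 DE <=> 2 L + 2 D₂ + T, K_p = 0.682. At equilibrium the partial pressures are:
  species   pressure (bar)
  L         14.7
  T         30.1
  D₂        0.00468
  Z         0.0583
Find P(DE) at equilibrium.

P(DE) = 7.84 bar

At equilibrium, K_p = P(L)²·P(D₂)²·P(T) / (P(Z)²·P(DE)²) = 0.682.
(14.7)²·(0.00468)²·(30.1) / ((0.0583)²·(P(DE))²) = 0.682
P(DE)² = 61.5 ⇒ P(DE) = 7.84 bar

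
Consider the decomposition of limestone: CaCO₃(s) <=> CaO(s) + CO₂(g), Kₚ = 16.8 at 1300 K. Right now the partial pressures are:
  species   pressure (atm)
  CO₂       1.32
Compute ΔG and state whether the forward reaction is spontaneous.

(CaCO₃, CaO are pure solids — omitted from Qₚ.)
Qₚ = P(CO₂) = 1.32
ΔG = RT ln(Qₚ/Kₚ) = (8.314 J mol⁻¹ K⁻¹)(1300 K) × ln(1.32/16.8)
   = (10.81 kJ/mol)(-2.544) = -27.5 kJ/mol
ΔG < 0, so the forward reaction is spontaneous (proceeds forward).

ΔG = -27.5 kJ/mol; the forward reaction is spontaneous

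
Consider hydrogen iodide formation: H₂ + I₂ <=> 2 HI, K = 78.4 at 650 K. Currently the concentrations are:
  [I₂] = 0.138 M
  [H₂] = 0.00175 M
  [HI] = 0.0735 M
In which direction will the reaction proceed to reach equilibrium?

to the right

Q = [HI]² / ([H₂]·[I₂]) = (0.0735)² / ((0.00175)·(0.138)) = 22.4
Q = 22.4 < K = 78.4, so the forward reaction proceeds.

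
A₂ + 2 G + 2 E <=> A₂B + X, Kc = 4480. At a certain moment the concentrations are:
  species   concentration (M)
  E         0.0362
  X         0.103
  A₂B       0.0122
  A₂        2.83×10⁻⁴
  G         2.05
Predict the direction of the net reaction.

Qc = [A₂B]·[X] / ([A₂]·[G]²·[E]²) = (0.0122)·(0.103) / ((2.83×10⁻⁴)·(2.05)²·(0.0362)²) = 806
Qc = 806 < Kc = 4480, so the forward reaction proceeds.

in the forward direction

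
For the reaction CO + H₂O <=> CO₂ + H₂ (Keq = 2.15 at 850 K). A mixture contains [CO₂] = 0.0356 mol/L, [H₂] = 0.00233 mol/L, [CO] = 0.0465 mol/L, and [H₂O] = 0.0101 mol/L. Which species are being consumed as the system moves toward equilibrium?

Q = [CO₂]·[H₂] / ([CO]·[H₂O]) = (0.0356)·(0.00233) / ((0.0465)·(0.0101)) = 0.177
Q = 0.177 < Keq = 2.15: net forward reaction.

CO, H₂O (reactants)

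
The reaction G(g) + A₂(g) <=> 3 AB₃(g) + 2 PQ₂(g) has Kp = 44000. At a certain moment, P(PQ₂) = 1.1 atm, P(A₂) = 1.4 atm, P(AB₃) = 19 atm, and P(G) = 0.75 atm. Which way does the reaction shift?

toward products

Qp = P(AB₃)³·P(PQ₂)² / (P(G)·P(A₂)) = (19)³·(1.1)² / ((0.75)·(1.4)) = 7900
Qp = 7900 < Kp = 44000, so the forward reaction proceeds.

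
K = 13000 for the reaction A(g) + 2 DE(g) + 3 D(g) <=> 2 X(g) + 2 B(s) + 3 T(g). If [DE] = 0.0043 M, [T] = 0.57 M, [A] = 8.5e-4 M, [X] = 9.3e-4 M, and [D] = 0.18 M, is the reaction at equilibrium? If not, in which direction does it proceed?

(B is a pure solid — omitted from Q.)
Q = [X]²·[T]³ / ([A]·[DE]²·[D]³) = (9.3e-4)²·(0.57)³ / ((8.5e-4)·(0.0043)²·(0.18)³) = 1700
Q = 1700 < K = 13000, so the forward reaction proceeds.

toward products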